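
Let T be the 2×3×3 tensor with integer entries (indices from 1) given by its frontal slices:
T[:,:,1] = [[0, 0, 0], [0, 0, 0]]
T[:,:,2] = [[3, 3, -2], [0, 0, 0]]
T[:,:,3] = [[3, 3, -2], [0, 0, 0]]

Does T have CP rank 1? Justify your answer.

The mode-1 fibre T[:,1,2] = [3, 0] gives a = [1, 0] (primitive direction); the mode-2 fibre T[1,:,2] = [3, 3, -2] gives b = [3, 3, -2]; then c[k] = T[1,1,k] / (a[1]·b[1]) = [0, 3, 3] / 3 = [0, 1, 1].
Expanding [1, 0] ⊗ [3, 3, -2] ⊗ [0, 1, 1] reproduces all 18 entries of T, so T = [1, 0] ⊗ [3, 3, -2] ⊗ [0, 1, 1] and rank(T) ≤ 1.
Equivalently every frontal slice T[:,:,k] is c[k] times the rank-1 matrix [1, 0] ⊗ [3, 3, -2]. So T has rank 1 (it is nonzero).

Yes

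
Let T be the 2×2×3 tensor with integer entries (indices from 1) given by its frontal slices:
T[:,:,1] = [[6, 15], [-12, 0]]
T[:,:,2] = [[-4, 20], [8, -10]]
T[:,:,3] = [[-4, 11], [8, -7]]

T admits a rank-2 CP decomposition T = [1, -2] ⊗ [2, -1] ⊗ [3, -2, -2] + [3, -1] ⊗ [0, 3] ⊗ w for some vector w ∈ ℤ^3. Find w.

w = [2, 2, 1]

Subtract the known terms from T to get the rank-1 residual R = [3, -1] ⊗ [0, 3] ⊗ w, so R[i,j,k] = a[i]·b[j]·w[k]. Pick indices with nonzero a[1]·b[2] = (3)·(3) = 9. Only the fibre through (1,2,·) is needed: R[1,2,:] = T[1,2,:] − Σₗ aₗ[1]bₗ[2]cₗ = [15, 20, 11] − (1)·(-1)·[3, -2, -2] = [18, 18, 9]. Then w[k] = R[1,2,k] / 9 for each k, giving w = [18, 18, 9] / 9 = [2, 2, 1].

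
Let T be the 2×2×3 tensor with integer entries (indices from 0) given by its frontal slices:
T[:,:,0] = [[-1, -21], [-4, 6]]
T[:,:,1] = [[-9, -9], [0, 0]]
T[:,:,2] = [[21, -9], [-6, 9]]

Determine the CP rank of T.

2

Lower bound: the mode-3 unfolding of T (rows indexed by k, columns by (i,j) = (0,0), (0,1), (1,0), (1,1)) is [[-1, -21, -4, 6], [-9, -9, 0, 0], [21, -9, -6, 9]].
There the 2×2 minor on rows k ∈ {0, 1}, columns (i,j) ∈ {(0,0), (0,1)} is det [[-1, -21], [-9, -9]] = -180 ≠ 0, so this unfolding has rank ≥ 2; CP rank is at least every unfolding rank, so rank(T) ≥ 2. (Flattening ranks never certify an upper bound on CP rank; for that we must actually write T with 2 rank-1 terms.)
Upper bound — finding two terms. Write S_k = T[:,:,k] for the frontal slices: S₀ = [[-1, -21], [-4, 6]], S₁ = [[-9, -9], [0, 0]], S₂ = [[21, -9], [-6, 9]].
If T = a₁ (x) b₁ (x) c₁ + a₂ (x) b₂ (x) c₂ then each S_k = c₁[k]·a₁b₁ᵀ + c₂[k]·a₂b₂ᵀ. S₀ and S₁ are linearly independent, so a₁b₁ᵀ and a₂b₂ᵀ must span the same plane of matrices: they are the rank-1 matrices of the form x·S₀ + y·S₁.
det(x·S₀ + y·S₁) is −90·x² − 90·xy = (-90)·(x + y)(x), vanishing at (x:y) = (1:-1) and (0:1).
M₁ = S₀ − S₁ = [[8, -12], [-4, 6]] = 2·[2, -1][2, -3]ᵀ and M₂ = S₁ = [[-9, -9], [0, 0]] = (-9)·[1, 0][1, 1]ᵀ, so take a₁ = [2, -1], b₁ = [2, -3], a₂ = [1, 0], b₂ = [1, 1].
Each slice is an integer combination of E₁ = a₁b₁ᵀ and E₂ = a₂b₂ᵀ: S₀ = 2·E₁ − 9·E₂, S₁ = −9·E₂, S₂ = 3·E₁ + 9·E₂; reading off coefficients, c₁ = [2, 0, 3] and c₂ = [-9, -9, 9].
Hence T = [2, -1] (x) [2, -3] (x) [2, 0, 3] + [1, 0] (x) [1, 1] (x) [-9, -9, 9], so rank(T) ≤ 2.
These bounds meet, so rank(T) = 2.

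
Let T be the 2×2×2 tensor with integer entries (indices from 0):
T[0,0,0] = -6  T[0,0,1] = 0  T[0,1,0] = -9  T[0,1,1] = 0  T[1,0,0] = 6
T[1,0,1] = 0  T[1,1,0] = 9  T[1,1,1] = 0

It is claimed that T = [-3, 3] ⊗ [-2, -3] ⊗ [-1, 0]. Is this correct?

Yes

Reconstruct entrywise from the claimed factors. For example, T[1,1,1] = 0 and Σₗ aₗ[1]bₗ[1]cₗ[1] = (3)·(-3)·(0) = 0; checking all 8 entries, every one matches. The claim holds.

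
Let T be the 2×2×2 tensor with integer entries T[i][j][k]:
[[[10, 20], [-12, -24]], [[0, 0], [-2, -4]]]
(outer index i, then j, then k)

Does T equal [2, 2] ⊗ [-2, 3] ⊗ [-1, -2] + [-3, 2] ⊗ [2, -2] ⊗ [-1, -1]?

No

Reconstruct entry (0,0,1) from the claimed factors: Σₗ aₗ[0]bₗ[0]cₗ[1] = (2)·(-2)·(-2) + (-3)·(2)·(-1) = 14, but T[0,0,1] = 20. The claim is false.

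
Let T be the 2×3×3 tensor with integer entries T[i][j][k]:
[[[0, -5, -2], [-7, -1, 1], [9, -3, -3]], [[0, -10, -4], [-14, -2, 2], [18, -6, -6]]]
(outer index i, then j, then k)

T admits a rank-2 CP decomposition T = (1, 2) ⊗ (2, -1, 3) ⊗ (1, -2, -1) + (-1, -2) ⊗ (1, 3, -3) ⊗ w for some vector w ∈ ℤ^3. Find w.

Subtract the known terms from T to get the rank-1 residual R = (-1, -2) ⊗ (1, 3, -3) ⊗ w, so R[i,j,k] = a[i]·b[j]·w[k]. Pick indices with nonzero a[0]·b[0] = (-1)·(1) = -1. Only the fibre through (0,0,·) is needed: R[0,0,:] = T[0,0,:] − Σₗ aₗ[0]bₗ[0]cₗ = [0, -5, -2] − (1)·(2)·(1, -2, -1) = [-2, -1, 0]. Then w[k] = R[0,0,k] / -1 for each k, giving w = [-2, -1, 0] / -1 = (2, 1, 0).

w = (2, 1, 0)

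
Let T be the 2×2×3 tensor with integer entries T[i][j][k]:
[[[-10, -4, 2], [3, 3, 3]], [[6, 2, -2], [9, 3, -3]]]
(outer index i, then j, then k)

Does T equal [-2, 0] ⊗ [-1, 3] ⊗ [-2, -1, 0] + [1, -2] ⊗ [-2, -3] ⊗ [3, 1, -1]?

No

Reconstruct entry (1,0,0) from the claimed factors: Σₗ aₗ[1]bₗ[0]cₗ[0] = (0)·(-1)·(-2) + (-2)·(-2)·(3) = 12, but T[1,0,0] = 6. The claim is false.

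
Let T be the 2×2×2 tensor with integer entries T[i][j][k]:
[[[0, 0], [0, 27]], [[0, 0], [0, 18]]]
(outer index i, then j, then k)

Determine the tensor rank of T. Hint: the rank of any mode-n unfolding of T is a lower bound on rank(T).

1

Lower bound: T ≠ 0 (e.g. T[0,1,1] = 27), so rank(T) ≥ 1.
Upper bound: the mode-1 fibre T[:,1,1] = [27, 18] gives a = [3, 2] (primitive direction); the mode-2 fibre T[0,:,1] = [0, 27] gives b = [0, 1]; then c[k] = T[0,1,k] / (a[0]·b[1]) = [0, 27] / 3 = [0, 9].
Expanding [3, 2] ⊗ [0, 1] ⊗ [0, 9] reproduces all 8 entries of T, so T = [3, 2] ⊗ [0, 1] ⊗ [0, 9] and rank(T) ≤ 1.
These bounds meet, so rank(T) = 1.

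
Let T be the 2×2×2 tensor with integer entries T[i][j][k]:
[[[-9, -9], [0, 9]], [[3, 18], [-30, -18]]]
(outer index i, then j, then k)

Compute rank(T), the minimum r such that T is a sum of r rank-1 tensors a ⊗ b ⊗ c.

2

Lower bound: the mode-1 unfolding of T (rows indexed by i, columns by (j,k) = (0,0), (0,1), (1,0), (1,1)) is [[-9, -9, 0, 9], [3, 18, -30, -18]].
There the 2×2 minor on rows i ∈ {0, 1}, columns (j,k) ∈ {(0,0), (0,1)} is det [[-9, -9], [3, 18]] = -135 ≠ 0, so this unfolding has rank ≥ 2; CP rank is at least every unfolding rank, so rank(T) ≥ 2. (Flattening ranks never certify an upper bound on CP rank; for that we must actually write T with 2 rank-1 terms.)
Upper bound — finding two terms. Write S_k = T[:,:,k] for the frontal slices: S₀ = [[-9, 0], [3, -30]], S₁ = [[-9, 9], [18, -18]].
If T = a₁ ⊗ b₁ ⊗ c₁ + a₂ ⊗ b₂ ⊗ c₂ then each S_k = c₁[k]·a₁b₁ᵀ + c₂[k]·a₂b₂ᵀ. S₀ and S₁ are linearly independent, so a₁b₁ᵀ and a₂b₂ᵀ must span the same plane of matrices: they are the rank-1 matrices of the form x·S₀ + y·S₁.
det(x·S₀ + y·S₁) is 270·x² + 405·xy = 135·(2·x + 3·y)(x), vanishing at (x:y) = (3:-2) and (0:1).
M₁ = 3·S₀ − 2·S₁ = [[-9, -18], [-27, -54]] = (-9)·[1, 3][1, 2]ᵀ and M₂ = S₁ = [[-9, 9], [18, -18]] = (-9)·[1, -2][1, -1]ᵀ, so take a₁ = [1, 3], b₁ = [1, 2], a₂ = [1, -2], b₂ = [1, -1].
Each slice is an integer combination of E₁ = a₁b₁ᵀ and E₂ = a₂b₂ᵀ: S₀ = −3·E₁ − 6·E₂, S₁ = −9·E₂; reading off coefficients, c₁ = [-3, 0] and c₂ = [-6, -9].
Hence T = [1, 3] ⊗ [1, 2] ⊗ [-3, 0] + [1, -2] ⊗ [1, -1] ⊗ [-6, -9], so rank(T) ≤ 2.
These bounds meet, so rank(T) = 2.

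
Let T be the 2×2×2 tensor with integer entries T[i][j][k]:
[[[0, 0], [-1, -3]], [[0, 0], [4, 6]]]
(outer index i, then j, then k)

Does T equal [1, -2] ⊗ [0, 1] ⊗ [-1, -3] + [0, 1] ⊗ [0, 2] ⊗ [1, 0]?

Yes

Reconstruct entrywise from the claimed factors. For example, T[0,1,1] = -3 and Σₗ aₗ[0]bₗ[1]cₗ[1] = (1)·(1)·(-3) + (0)·(2)·(0) = -3; checking all 8 entries, every one matches. The claim holds.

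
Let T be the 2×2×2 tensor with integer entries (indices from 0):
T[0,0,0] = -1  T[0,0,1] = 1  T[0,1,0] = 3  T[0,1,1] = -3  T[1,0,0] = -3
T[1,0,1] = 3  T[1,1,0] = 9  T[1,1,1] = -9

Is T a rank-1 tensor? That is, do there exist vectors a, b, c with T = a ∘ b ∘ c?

Yes

The mode-1 fibre T[:,0,0] = [-1, -3] gives a = [1, 3] (primitive direction); the mode-2 fibre T[0,:,0] = [-1, 3] gives b = [1, -3]; then c[k] = T[0,0,k] / (a[0]·b[0]) = [-1, 1] / 1 = [-1, 1].
Expanding [1, 3] ∘ [1, -3] ∘ [-1, 1] reproduces all 8 entries of T, so T = [1, 3] ∘ [1, -3] ∘ [-1, 1] and rank(T) ≤ 1.
Equivalently every frontal slice T[:,:,k] is c[k] times the rank-1 matrix [1, 3] ∘ [1, -3]. So T has rank 1 (it is nonzero).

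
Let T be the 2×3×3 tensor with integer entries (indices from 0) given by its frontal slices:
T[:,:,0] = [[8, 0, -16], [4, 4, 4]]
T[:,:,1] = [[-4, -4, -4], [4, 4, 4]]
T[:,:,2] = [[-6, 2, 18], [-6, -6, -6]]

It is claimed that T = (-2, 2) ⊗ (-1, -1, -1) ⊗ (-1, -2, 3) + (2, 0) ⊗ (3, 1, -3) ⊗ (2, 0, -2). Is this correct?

Reconstruct entry (0,0,0) from the claimed factors: Σₗ aₗ[0]bₗ[0]cₗ[0] = (-2)·(-1)·(-1) + (2)·(3)·(2) = 10, but T[0,0,0] = 8. The claim is false.

No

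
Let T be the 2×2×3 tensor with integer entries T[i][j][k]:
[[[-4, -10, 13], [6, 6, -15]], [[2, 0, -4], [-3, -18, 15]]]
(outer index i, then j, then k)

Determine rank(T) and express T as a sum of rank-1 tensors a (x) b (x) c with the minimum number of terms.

Lower bound: the mode-1 unfolding of T (rows indexed by i, columns by (j,k) = (0,0), (0,1), (0,2), (1,0), (1,1), (1,2)) is [[-4, -10, 13, 6, 6, -15], [2, 0, -4, -3, -18, 15]].
There the 2×2 minor on rows i ∈ {0, 1}, columns (j,k) ∈ {(0,0), (0,1)} is det [[-4, -10], [2, 0]] = 20 ≠ 0, so this unfolding has rank ≥ 2; CP rank is at least every unfolding rank, so rank(T) ≥ 2. (This is only a lower bound: in general the CP rank may exceed every unfolding rank, so we still need to exhibit 2 rank-1 terms summing to T.)
Upper bound — finding two terms. Write S_k = T[:,:,k] for the frontal slices: S₀ = [[-4, 6], [2, -3]], S₁ = [[-10, 6], [0, -18]], S₂ = [[13, -15], [-4, 15]].
If T = a₁ (x) b₁ (x) c₁ + a₂ (x) b₂ (x) c₂ then each S_k = c₁[k]·a₁b₁ᵀ + c₂[k]·a₂b₂ᵀ. S₀ and S₁ are linearly independent, so a₁b₁ᵀ and a₂b₂ᵀ must span the same plane of matrices: they are the rank-1 matrices of the form x·S₀ + y·S₁.
det(x·S₀ + y·S₁) is 90·xy + 180·y² = 90·(x + 2·y)(y), vanishing at (x:y) = (2:-1) and (1:0).
M₁ = 2·S₀ − S₁ = [[2, 6], [4, 12]] = 2·[1, 2][1, 3]ᵀ and M₂ = S₀ = [[-4, 6], [2, -3]] = −[2, -1][2, -3]ᵀ, so take a₁ = [1, 2], b₁ = [1, 3], a₂ = [2, -1], b₂ = [2, -3].
Each slice is an integer combination of E₁ = a₁b₁ᵀ and E₂ = a₂b₂ᵀ: S₀ = −E₂, S₁ = −2·E₁ − 2·E₂, S₂ = E₁ + 3·E₂; reading off coefficients, c₁ = [0, -2, 1] and c₂ = [-1, -2, 3].
Hence T = [1, 2] (x) [1, 3] (x) [0, -2, 1] + [2, -1] (x) [2, -3] (x) [-1, -2, 3], so rank(T) ≤ 2.
These bounds meet, so rank(T) = 2.
Check entry T[0,1,2] = -15: (1)·(3)·(1) + (2)·(-3)·(3) = -15.

rank(T) = 2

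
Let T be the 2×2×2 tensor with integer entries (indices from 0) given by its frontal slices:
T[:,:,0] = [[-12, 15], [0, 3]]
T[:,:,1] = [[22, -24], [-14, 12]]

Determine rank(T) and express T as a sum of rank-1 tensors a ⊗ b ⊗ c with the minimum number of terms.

rank(T) = 2

Lower bound: the mode-3 unfolding of T (rows indexed by k, columns by (i,j) = (0,0), (0,1), (1,0), (1,1)) is [[-12, 15, 0, 3], [22, -24, -14, 12]].
There the 2×2 minor on rows k ∈ {0, 1}, columns (i,j) ∈ {(0,0), (0,1)} is det [[-12, 15], [22, -24]] = -42 ≠ 0, so this unfolding has rank ≥ 2; CP rank is at least every unfolding rank, so rank(T) ≥ 2. (This is only a lower bound: in general the CP rank may exceed every unfolding rank, so we still need to exhibit 2 rank-1 terms summing to T.)
Upper bound — finding two terms. Write S_k = T[:,:,k] for the frontal slices: S₀ = [[-12, 15], [0, 3]], S₁ = [[22, -24], [-14, 12]].
If T = a₁ ⊗ b₁ ⊗ c₁ + a₂ ⊗ b₂ ⊗ c₂ then each S_k = c₁[k]·a₁b₁ᵀ + c₂[k]·a₂b₂ᵀ. S₀ and S₁ are linearly independent, so a₁b₁ᵀ and a₂b₂ᵀ must span the same plane of matrices: they are the rank-1 matrices of the form x·S₀ + y·S₁.
det(x·S₀ + y·S₁) is −36·x² + 132·xy − 72·y² = (-12)·(x − 3·y)(3·x − 2·y), vanishing at (x:y) = (3:1) and (2:3).
M₁ = 3·S₀ + S₁ = [[-14, 21], [-14, 21]] = (-7)·(1, 1)(2, -3)ᵀ and M₂ = 2·S₀ + 3·S₁ = [[42, -42], [-42, 42]] = 42·(1, -1)(1, -1)ᵀ, so take a₁ = (1, 1), b₁ = (2, -3), a₂ = (1, -1), b₂ = (1, -1).
Each slice is an integer combination of E₁ = a₁b₁ᵀ and E₂ = a₂b₂ᵀ: S₀ = −3·E₁ − 6·E₂, S₁ = 2·E₁ + 18·E₂; reading off coefficients, c₁ = (-3, 2) and c₂ = (-6, 18).
Hence T = (1, 1) ⊗ (2, -3) ⊗ (-3, 2) + (1, -1) ⊗ (1, -1) ⊗ (-6, 18), so rank(T) ≤ 2.
These bounds meet, so rank(T) = 2.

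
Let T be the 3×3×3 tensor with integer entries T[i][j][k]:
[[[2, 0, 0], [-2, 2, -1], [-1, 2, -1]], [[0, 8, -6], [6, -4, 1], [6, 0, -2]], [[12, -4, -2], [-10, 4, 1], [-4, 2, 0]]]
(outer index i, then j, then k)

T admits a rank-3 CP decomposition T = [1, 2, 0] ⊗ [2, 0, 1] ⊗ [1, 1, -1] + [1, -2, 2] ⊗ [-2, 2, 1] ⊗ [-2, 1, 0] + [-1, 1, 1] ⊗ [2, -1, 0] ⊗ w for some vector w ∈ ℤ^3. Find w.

Subtract the known terms from T to get the rank-1 residual R = [-1, 1, 1] ⊗ [2, -1, 0] ⊗ w, so R[i,j,k] = a[i]·b[j]·w[k]. Pick indices with nonzero a[0]·b[0] = (-1)·(2) = -2. Only the fibre through (0,0,·) is needed: R[0,0,:] = T[0,0,:] − Σₗ aₗ[0]bₗ[0]cₗ = [2, 0, 0] − (1)·(2)·[1, 1, -1] − (1)·(-2)·[-2, 1, 0] = [-4, 0, 2]. Then w[k] = R[0,0,k] / -2 for each k, giving w = [-4, 0, 2] / -2 = [2, 0, -1].

w = [2, 0, -1]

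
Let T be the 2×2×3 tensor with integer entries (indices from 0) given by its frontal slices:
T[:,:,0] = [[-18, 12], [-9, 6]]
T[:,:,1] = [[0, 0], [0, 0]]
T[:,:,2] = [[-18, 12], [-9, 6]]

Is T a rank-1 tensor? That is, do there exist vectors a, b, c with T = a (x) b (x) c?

If T = a (x) b (x) c then every fibre of T is a multiple of the corresponding factor, so read the factors off the fibres through the nonzero entry T[0,0,0] = -18.
The mode-1 fibre T[:,0,0] = [-18, -9] gives a = [2, 1] (primitive direction); the mode-2 fibre T[0,:,0] = [-18, 12] gives b = [3, -2]; then c[k] = T[0,0,k] / (a[0]·b[0]) = [-18, 0, -18] / 6 = [-3, 0, -3].
Expanding [2, 1] (x) [3, -2] (x) [-3, 0, -3] reproduces all 12 entries of T, so T = [2, 1] (x) [3, -2] (x) [-3, 0, -3] and rank(T) ≤ 1.
Equivalently every frontal slice T[:,:,k] is c[k] times the rank-1 matrix [2, 1] (x) [3, -2]. So T has rank 1 (it is nonzero).

Yes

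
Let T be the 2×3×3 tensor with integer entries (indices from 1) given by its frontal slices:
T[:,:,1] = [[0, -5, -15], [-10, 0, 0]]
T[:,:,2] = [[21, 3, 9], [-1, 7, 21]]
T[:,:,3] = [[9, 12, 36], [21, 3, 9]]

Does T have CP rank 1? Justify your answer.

No

The mode-3 unfolding of T (rows indexed by k, columns by (i,j) = (1,1), (1,2), (1,3), (2,1), (2,2), (2,3)) is [[0, -5, -15, -10, 0, 0], [21, 3, 9, -1, 7, 21], [9, 12, 36, 21, 3, 9]].
There the 2×2 minor on rows k ∈ {1, 2}, columns (i,j) ∈ {(1,1), (1,2)} is det [[0, -5], [21, 3]] = 105 ≠ 0, so this unfolding has rank ≥ 2; CP rank is at least every unfolding rank, so rank(T) ≥ 2.
In particular rank(T) ≥ 2 > 1, so T is not rank-1.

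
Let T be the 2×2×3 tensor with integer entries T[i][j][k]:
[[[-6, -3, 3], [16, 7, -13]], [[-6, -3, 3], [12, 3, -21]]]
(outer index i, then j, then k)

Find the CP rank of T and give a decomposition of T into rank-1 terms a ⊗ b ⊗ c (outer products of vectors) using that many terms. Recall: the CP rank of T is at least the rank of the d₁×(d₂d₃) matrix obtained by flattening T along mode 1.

Lower bound: the mode-1 unfolding of T (rows indexed by i, columns by (j,k) = (0,0), (0,1), (0,2), (1,0), (1,1), (1,2)) is [[-6, -3, 3, 16, 7, -13], [-6, -3, 3, 12, 3, -21]].
There the 2×2 minor on rows i ∈ {0, 1}, columns (j,k) ∈ {(0,0), (1,0)} is det [[-6, 16], [-6, 12]] = 24 ≠ 0, so this unfolding has rank ≥ 2; CP rank is at least every unfolding rank, so rank(T) ≥ 2. (This is only a lower bound: in general the CP rank may exceed every unfolding rank, so we still need to exhibit 2 rank-1 terms summing to T.)
Upper bound — finding two terms. Write S_k = T[:,:,k] for the frontal slices: S₀ = [[-6, 16], [-6, 12]], S₁ = [[-3, 7], [-3, 3]], S₂ = [[3, -13], [3, -21]].
If T = a₁ ⊗ b₁ ⊗ c₁ + a₂ ⊗ b₂ ⊗ c₂ then each S_k = c₁[k]·a₁b₁ᵀ + c₂[k]·a₂b₂ᵀ. S₀ and S₁ are linearly independent, so a₁b₁ᵀ and a₂b₂ᵀ must span the same plane of matrices: they are the rank-1 matrices of the form x·S₀ + y·S₁.
det(x·S₀ + y·S₁) is 24·x² + 36·xy + 12·y² = 12·(x + y)(2·x + y), vanishing at (x:y) = (1:-1) and (1:-2).
M₁ = S₀ − S₁ = [[-3, 9], [-3, 9]] = (-3)·[1, 1][1, -3]ᵀ and M₂ = S₀ − 2·S₁ = [[0, 2], [0, 6]] = 2·[1, 3][0, 1]ᵀ, so take a₁ = [1, 1], b₁ = [1, -3], a₂ = [1, 3], b₂ = [0, 1].
Each slice is an integer combination of E₁ = a₁b₁ᵀ and E₂ = a₂b₂ᵀ: S₀ = −6·E₁ − 2·E₂, S₁ = −3·E₁ − 2·E₂, S₂ = 3·E₁ − 4·E₂; reading off coefficients, c₁ = [-6, -3, 3] and c₂ = [-2, -2, -4].
Hence T = [1, 1] ⊗ [1, -3] ⊗ [-6, -3, 3] + [1, 3] ⊗ [0, 1] ⊗ [-2, -2, -4], so rank(T) ≤ 2.
These bounds meet, so rank(T) = 2.
Check entry T[1,0,1] = -3: (1)·(1)·(-3) + (3)·(0)·(-2) = -3.

rank(T) = 2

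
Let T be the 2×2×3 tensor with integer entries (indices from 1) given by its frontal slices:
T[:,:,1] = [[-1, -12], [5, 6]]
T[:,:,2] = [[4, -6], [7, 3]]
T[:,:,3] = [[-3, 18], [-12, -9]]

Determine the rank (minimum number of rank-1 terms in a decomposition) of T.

Lower bound: in the mode-1 unfolding of T (rows indexed by i, columns by (j,k)) the 2×2 minor on rows i ∈ {1, 2}, columns (j,k) ∈ {(1,1), (1,2)} is det [[-1, 4], [5, 7]] = -27 ≠ 0, so that unfolding has rank ≥ 2 and hence rank(T) ≥ 2 (CP rank is at least every unfolding rank, though it can be larger).
Upper bound: with S_k = T[:,:,k], the two rank-1 terms a₁b₁ᵀ, a₂b₂ᵀ are the rank-1 members of the pencil x·S₁ + y·S₂.
det(x·S₁ + y·S₂) is 54·x² + 135·xy + 54·y² = 27·(x + 2·y)(2·x + y), vanishing at (x:y) = (2:-1) and (1:-2).
M₁ = 2·S₁ − S₂ = [[-6, -18], [3, 9]] = (-3)·[2, -1][1, 3]ᵀ and M₂ = S₁ − 2·S₂ = [[-9, 0], [-9, 0]] = (-9)·[1, 1][1, 0]ᵀ, so take a₁ = [2, -1], b₁ = [1, 3], a₂ = [1, 1], b₂ = [1, 0].
Each slice is an integer combination of E₁ = a₁b₁ᵀ and E₂ = a₂b₂ᵀ: S₁ = −2·E₁ + 3·E₂, S₂ = −E₁ + 6·E₂, S₃ = 3·E₁ − 9·E₂; reading off coefficients, c₁ = [-2, -1, 3] and c₂ = [3, 6, -9].
Hence T = [2, -1] ⊗ [1, 3] ⊗ [-2, -1, 3] + [1, 1] ⊗ [1, 0] ⊗ [3, 6, -9], so rank(T) ≤ 2.
These bounds meet, so rank(T) = 2.

2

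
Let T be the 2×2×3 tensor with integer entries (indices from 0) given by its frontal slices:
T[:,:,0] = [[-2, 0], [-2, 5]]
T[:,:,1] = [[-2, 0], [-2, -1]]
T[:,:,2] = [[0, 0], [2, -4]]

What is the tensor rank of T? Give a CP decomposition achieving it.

rank(T) = 3

Lower bound: the mode-3 unfolding of T (rows indexed by k, columns by (i,j) = (0,0), (0,1), (1,0), (1,1)) is [[-2, 0, -2, 5], [-2, 0, -2, -1], [0, 0, 2, -4]].
There the 3×3 minor on rows k ∈ {0, 1, 2}, columns (i,j) ∈ {(0,0), (1,0), (1,1)} is det [[-2, -2, 5], [-2, -2, -1], [0, 2, -4]] = -24 ≠ 0, so this unfolding has rank ≥ 3; CP rank is at least every unfolding rank, so rank(T) ≥ 3. (This is only a lower bound: in general the CP rank may exceed every unfolding rank, so we still need to exhibit 3 rank-1 terms summing to T.)
Upper bound: T is a sum of 3 rank-1 terms, T = (0, 1) ⊗ (1, 1) ⊗ (4, 0, -2) + (0, 1) ⊗ (2, -1) ⊗ (-1, 1, 2) + (1, 2) ⊗ (1, 0) ⊗ (-2, -2, 0) (one valid choice — decompositions are not unique — normalised so each a, b is primitive with positive first nonzero entry; check it by expanding all entries), so rank(T) ≤ 3.
These bounds meet, so rank(T) = 3.
Check entry T[1,0,0] = -2: (1)·(1)·(4) + (1)·(2)·(-1) + (2)·(1)·(-2) = -2.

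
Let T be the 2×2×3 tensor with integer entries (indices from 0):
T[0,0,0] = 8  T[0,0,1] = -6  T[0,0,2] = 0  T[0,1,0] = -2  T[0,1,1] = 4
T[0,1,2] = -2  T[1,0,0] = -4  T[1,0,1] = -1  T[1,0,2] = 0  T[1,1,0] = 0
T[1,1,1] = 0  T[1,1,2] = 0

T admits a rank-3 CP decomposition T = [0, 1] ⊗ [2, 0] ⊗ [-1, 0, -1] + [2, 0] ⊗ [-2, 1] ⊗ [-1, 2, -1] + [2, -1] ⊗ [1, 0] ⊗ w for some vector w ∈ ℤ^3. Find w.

Subtract the known terms from T to get the rank-1 residual R = [2, -1] ⊗ [1, 0] ⊗ w, so R[i,j,k] = a[i]·b[j]·w[k]. Pick indices with nonzero a[0]·b[0] = (2)·(1) = 2. Only the fibre through (0,0,·) is needed: R[0,0,:] = T[0,0,:] − Σₗ aₗ[0]bₗ[0]cₗ = [8, -6, 0] − (0)·(2)·[-1, 0, -1] − (2)·(-2)·[-1, 2, -1] = [4, 2, -4]. Then w[k] = R[0,0,k] / 2 for each k, giving w = [4, 2, -4] / 2 = [2, 1, -2].

w = [2, 1, -2]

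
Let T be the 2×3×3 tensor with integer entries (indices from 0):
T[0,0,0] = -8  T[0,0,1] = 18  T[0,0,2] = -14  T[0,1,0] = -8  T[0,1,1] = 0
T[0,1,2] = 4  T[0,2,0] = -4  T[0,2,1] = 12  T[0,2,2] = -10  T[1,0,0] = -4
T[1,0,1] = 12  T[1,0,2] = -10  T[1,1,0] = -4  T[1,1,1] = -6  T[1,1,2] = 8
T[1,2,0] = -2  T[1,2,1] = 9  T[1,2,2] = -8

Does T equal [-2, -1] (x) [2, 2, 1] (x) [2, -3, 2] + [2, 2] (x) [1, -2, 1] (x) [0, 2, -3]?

No

Reconstruct entry (0,0,1) from the claimed factors: Σₗ aₗ[0]bₗ[0]cₗ[1] = (-2)·(2)·(-3) + (2)·(1)·(2) = 16, but T[0,0,1] = 18. The claim is false.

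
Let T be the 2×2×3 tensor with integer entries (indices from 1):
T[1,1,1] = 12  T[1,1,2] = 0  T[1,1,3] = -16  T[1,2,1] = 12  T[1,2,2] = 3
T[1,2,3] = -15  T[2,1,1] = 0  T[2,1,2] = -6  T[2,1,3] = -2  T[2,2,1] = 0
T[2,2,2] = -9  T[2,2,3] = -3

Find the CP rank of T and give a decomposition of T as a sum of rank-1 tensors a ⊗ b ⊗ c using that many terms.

Lower bound: the mode-1 unfolding of T (rows indexed by i, columns by (j,k) = (1,1), (1,2), (1,3), (2,1), (2,2), (2,3)) is [[12, 0, -16, 12, 3, -15], [0, -6, -2, 0, -9, -3]].
There the 2×2 minor on rows i ∈ {1, 2}, columns (j,k) ∈ {(1,1), (1,2)} is det [[12, 0], [0, -6]] = -72 ≠ 0, so this unfolding has rank ≥ 2; CP rank is at least every unfolding rank, so rank(T) ≥ 2. (Unfolding ranks only ever bound the CP rank from below — rank(T) can be strictly larger than all of them — so the matching upper bound has to come from an explicit 2-term decomposition.)
Upper bound — finding two terms. Write S_k = T[:,:,k] for the frontal slices: S₁ = [[12, 12], [0, 0]], S₂ = [[0, 3], [-6, -9]], S₃ = [[-16, -15], [-2, -3]].
If T = a₁ ⊗ b₁ ⊗ c₁ + a₂ ⊗ b₂ ⊗ c₂ then each S_k = c₁[k]·a₁b₁ᵀ + c₂[k]·a₂b₂ᵀ. S₁ and S₂ are linearly independent, so a₁b₁ᵀ and a₂b₂ᵀ must span the same plane of matrices: they are the rank-1 matrices of the form x·S₁ + y·S₂.
det(x·S₁ + y·S₂) is −36·xy + 18·y² = (-18)·(2·x − y)(y), vanishing at (x:y) = (1:2) and (1:0).
M₁ = S₁ + 2·S₂ = [[12, 18], [-12, -18]] = 6·[1, -1][2, 3]ᵀ and M₂ = S₁ = [[12, 12], [0, 0]] = 12·[1, 0][1, 1]ᵀ, so take a₁ = [1, -1], b₁ = [2, 3], a₂ = [1, 0], b₂ = [1, 1].
Each slice is an integer combination of E₁ = a₁b₁ᵀ and E₂ = a₂b₂ᵀ: S₁ = 12·E₂, S₂ = 3·E₁ − 6·E₂, S₃ = E₁ − 18·E₂; reading off coefficients, c₁ = [0, 3, 1] and c₂ = [12, -6, -18].
Hence T = [1, -1] ⊗ [2, 3] ⊗ [0, 3, 1] + [1, 0] ⊗ [1, 1] ⊗ [12, -6, -18], so rank(T) ≤ 2.
These bounds meet, so rank(T) = 2.

rank(T) = 2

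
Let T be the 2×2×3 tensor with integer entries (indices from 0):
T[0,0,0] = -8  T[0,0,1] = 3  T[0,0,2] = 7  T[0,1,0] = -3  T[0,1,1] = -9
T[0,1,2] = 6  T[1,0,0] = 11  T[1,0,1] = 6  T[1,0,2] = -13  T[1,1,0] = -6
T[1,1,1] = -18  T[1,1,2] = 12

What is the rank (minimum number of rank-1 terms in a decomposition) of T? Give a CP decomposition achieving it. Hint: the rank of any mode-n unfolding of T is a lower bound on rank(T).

Lower bound: the mode-1 unfolding of T (rows indexed by i, columns by (j,k) = (0,0), (0,1), (0,2), (1,0), (1,1), (1,2)) is [[-8, 3, 7, -3, -9, 6], [11, 6, -13, -6, -18, 12]].
There the 2×2 minor on rows i ∈ {0, 1}, columns (j,k) ∈ {(0,0), (0,1)} is det [[-8, 3], [11, 6]] = -81 ≠ 0, so this unfolding has rank ≥ 2; CP rank is at least every unfolding rank, so rank(T) ≥ 2. (Unfolding ranks only ever bound the CP rank from below — rank(T) can be strictly larger than all of them — so the matching upper bound has to come from an explicit 2-term decomposition.)
Upper bound — finding two terms. Write S_k = T[:,:,k] for the frontal slices: S₀ = [[-8, -3], [11, -6]], S₁ = [[3, -9], [6, -18]], S₂ = [[7, 6], [-13, 12]].
If T = a₁ ⊗ b₁ ⊗ c₁ + a₂ ⊗ b₂ ⊗ c₂ then each S_k = c₁[k]·a₁b₁ᵀ + c₂[k]·a₂b₂ᵀ. S₀ and S₁ are linearly independent, so a₁b₁ᵀ and a₂b₂ᵀ must span the same plane of matrices: they are the rank-1 matrices of the form x·S₀ + y·S₁.
det(x·S₀ + y·S₁) is 81·x² + 243·xy = 81·(x + 3·y)(x), vanishing at (x:y) = (3:-1) and (0:1).
M₁ = 3·S₀ − S₁ = [[-27, 0], [27, 0]] = (-27)·[1, -1][1, 0]ᵀ and M₂ = S₁ = [[3, -9], [6, -18]] = 3·[1, 2][1, -3]ᵀ, so take a₁ = [1, -1], b₁ = [1, 0], a₂ = [1, 2], b₂ = [1, -3].
Each slice is an integer combination of E₁ = a₁b₁ᵀ and E₂ = a₂b₂ᵀ: S₀ = −9·E₁ + E₂, S₁ = 3·E₂, S₂ = 9·E₁ − 2·E₂; reading off coefficients, c₁ = [-9, 0, 9] and c₂ = [1, 3, -2].
Hence T = [1, -1] ⊗ [1, 0] ⊗ [-9, 0, 9] + [1, 2] ⊗ [1, -3] ⊗ [1, 3, -2], so rank(T) ≤ 2.
These bounds meet, so rank(T) = 2.
Check entry T[1,0,2] = -13: (-1)·(1)·(9) + (2)·(1)·(-2) = -13.

rank(T) = 2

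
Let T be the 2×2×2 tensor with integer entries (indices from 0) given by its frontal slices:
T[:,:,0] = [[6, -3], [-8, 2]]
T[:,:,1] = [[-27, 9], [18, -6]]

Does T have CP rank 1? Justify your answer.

No

The mode-2 unfolding of T (rows indexed by j, columns by (i,k) = (0,0), (0,1), (1,0), (1,1)) is [[6, -27, -8, 18], [-3, 9, 2, -6]].
There the 2×2 minor on rows j ∈ {0, 1}, columns (i,k) ∈ {(0,0), (0,1)} is det [[6, -27], [-3, 9]] = -27 ≠ 0, so this unfolding has rank ≥ 2; CP rank is at least every unfolding rank, so rank(T) ≥ 2.
In particular rank(T) ≥ 2 > 1, so T is not rank-1.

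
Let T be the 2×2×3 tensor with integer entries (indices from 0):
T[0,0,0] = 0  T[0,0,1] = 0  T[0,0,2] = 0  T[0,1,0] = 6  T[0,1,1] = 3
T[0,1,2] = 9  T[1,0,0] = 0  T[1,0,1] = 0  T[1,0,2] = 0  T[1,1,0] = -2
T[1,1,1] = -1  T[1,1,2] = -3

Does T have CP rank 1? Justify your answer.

If T = a ⊗ b ⊗ c then every fibre of T is a multiple of the corresponding factor, so read the factors off the fibres through the nonzero entry T[0,1,0] = 6.
The mode-1 fibre T[:,1,0] = [6, -2] gives a = [3, -1] (primitive direction); the mode-2 fibre T[0,:,0] = [0, 6] gives b = [0, 1]; then c[k] = T[0,1,k] / (a[0]·b[1]) = [6, 3, 9] / 3 = [2, 1, 3].
Expanding [3, -1] ⊗ [0, 1] ⊗ [2, 1, 3] reproduces all 12 entries of T, so T = [3, -1] ⊗ [0, 1] ⊗ [2, 1, 3] and rank(T) ≤ 1.
Equivalently every frontal slice T[:,:,k] is c[k] times the rank-1 matrix [3, -1] ⊗ [0, 1]. So T has rank 1 (it is nonzero).

Yes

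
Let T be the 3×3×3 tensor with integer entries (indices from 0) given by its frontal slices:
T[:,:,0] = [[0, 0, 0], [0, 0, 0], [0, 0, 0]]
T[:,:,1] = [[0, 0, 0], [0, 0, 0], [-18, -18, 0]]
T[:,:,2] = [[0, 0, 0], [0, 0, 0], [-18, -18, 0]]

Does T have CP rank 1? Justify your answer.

Yes

If T = a ⊗ b ⊗ c then every fibre of T is a multiple of the corresponding factor, so read the factors off the fibres through the nonzero entry T[2,0,1] = -18.
The mode-1 fibre T[:,0,1] = [0, 0, -18] gives a = [0, 0, 1] (primitive direction); the mode-2 fibre T[2,:,1] = [-18, -18, 0] gives b = [1, 1, 0]; then c[k] = T[2,0,k] / (a[2]·b[0]) = [0, -18, -18] / 1 = [0, -18, -18].
Expanding [0, 0, 1] ⊗ [1, 1, 0] ⊗ [0, -18, -18] reproduces all 27 entries of T, so T = [0, 0, 1] ⊗ [1, 1, 0] ⊗ [0, -18, -18] and rank(T) ≤ 1.
Equivalently every frontal slice T[:,:,k] is c[k] times the rank-1 matrix [0, 0, 1] ⊗ [1, 1, 0]. So T has rank 1 (it is nonzero).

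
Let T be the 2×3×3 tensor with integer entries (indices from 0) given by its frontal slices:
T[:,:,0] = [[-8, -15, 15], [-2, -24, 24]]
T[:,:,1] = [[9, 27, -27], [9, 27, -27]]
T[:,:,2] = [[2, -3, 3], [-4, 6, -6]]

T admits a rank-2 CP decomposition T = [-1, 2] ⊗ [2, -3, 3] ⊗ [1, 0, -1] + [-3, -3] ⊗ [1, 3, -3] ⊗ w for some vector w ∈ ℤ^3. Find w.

w = [2, -3, 0]

Subtract the known terms from T to get the rank-1 residual R = [-3, -3] ⊗ [1, 3, -3] ⊗ w, so R[i,j,k] = a[i]·b[j]·w[k]. Pick indices with nonzero a[0]·b[0] = (-3)·(1) = -3. Only the fibre through (0,0,·) is needed: R[0,0,:] = T[0,0,:] − Σₗ aₗ[0]bₗ[0]cₗ = [-8, 9, 2] − (-1)·(2)·[1, 0, -1] = [-6, 9, 0]. Then w[k] = R[0,0,k] / -3 for each k, giving w = [-6, 9, 0] / -3 = [2, -3, 0].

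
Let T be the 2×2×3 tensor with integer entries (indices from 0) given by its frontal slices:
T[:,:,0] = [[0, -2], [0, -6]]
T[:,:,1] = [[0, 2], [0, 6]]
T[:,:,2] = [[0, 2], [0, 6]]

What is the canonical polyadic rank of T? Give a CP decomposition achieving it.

rank(T) = 1

Lower bound: T ≠ 0 (e.g. T[0,1,0] = -2), so rank(T) ≥ 1.
Upper bound: the mode-1 fibre T[:,1,0] = [-2, -6] gives a = (1, 3) (primitive direction); the mode-2 fibre T[0,:,0] = [0, -2] gives b = (0, 1); then c[k] = T[0,1,k] / (a[0]·b[1]) = [-2, 2, 2] / 1 = (-2, 2, 2).
Expanding (1, 3) ⊗ (0, 1) ⊗ (-2, 2, 2) reproduces all 12 entries of T, so T = (1, 3) ⊗ (0, 1) ⊗ (-2, 2, 2) and rank(T) ≤ 1.
These bounds meet, so rank(T) = 1.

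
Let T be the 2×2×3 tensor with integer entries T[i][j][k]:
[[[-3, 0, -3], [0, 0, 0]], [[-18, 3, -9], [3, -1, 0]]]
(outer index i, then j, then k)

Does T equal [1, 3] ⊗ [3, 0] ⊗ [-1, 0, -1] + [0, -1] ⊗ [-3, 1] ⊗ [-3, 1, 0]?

Reconstruct entrywise from the claimed factors. For example, T[0,1,2] = 0 and Σₗ aₗ[0]bₗ[1]cₗ[2] = (1)·(0)·(-1) + (0)·(1)·(0) = 0; checking all 12 entries, every one matches. The claim holds.

Yes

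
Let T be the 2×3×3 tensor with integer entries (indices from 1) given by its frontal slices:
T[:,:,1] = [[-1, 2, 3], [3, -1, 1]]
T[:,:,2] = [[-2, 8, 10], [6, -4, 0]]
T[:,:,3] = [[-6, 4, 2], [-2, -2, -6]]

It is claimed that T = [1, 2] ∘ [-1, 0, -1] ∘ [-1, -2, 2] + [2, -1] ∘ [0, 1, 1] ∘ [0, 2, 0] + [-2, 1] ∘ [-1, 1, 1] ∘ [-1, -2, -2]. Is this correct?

Reconstruct entrywise from the claimed factors. For example, T[2,2,2] = -4 and Σₗ aₗ[2]bₗ[2]cₗ[2] = (2)·(0)·(-2) + (-1)·(1)·(2) + (1)·(1)·(-2) = -4; checking all 18 entries, every one matches. The claim holds.

Yes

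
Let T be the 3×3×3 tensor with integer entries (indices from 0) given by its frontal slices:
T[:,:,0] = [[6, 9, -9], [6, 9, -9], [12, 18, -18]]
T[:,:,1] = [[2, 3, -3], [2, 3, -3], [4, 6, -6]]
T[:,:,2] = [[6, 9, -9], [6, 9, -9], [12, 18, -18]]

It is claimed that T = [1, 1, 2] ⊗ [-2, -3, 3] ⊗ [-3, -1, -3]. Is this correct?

Reconstruct entrywise from the claimed factors. For example, T[0,0,0] = 6 and Σₗ aₗ[0]bₗ[0]cₗ[0] = (1)·(-2)·(-3) = 6; checking all 27 entries, every one matches. The claim holds.

Yes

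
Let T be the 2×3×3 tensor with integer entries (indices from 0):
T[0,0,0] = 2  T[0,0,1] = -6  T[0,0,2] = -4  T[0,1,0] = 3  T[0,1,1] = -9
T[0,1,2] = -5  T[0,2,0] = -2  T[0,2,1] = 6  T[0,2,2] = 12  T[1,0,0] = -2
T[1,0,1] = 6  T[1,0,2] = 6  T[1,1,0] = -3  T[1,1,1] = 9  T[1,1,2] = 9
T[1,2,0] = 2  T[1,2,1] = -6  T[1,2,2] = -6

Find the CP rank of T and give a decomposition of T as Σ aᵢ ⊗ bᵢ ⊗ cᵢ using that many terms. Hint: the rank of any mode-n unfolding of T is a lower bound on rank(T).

Lower bound: the mode-1 unfolding of T (rows indexed by i, columns by (j,k) = (0,0), (0,1), (0,2), (1,0), (1,1), (1,2), (2,0), (2,1), (2,2)) is [[2, -6, -4, 3, -9, -5, -2, 6, 12], [-2, 6, 6, -3, 9, 9, 2, -6, -6]].
There the 2×2 minor on rows i ∈ {0, 1}, columns (j,k) ∈ {(0,0), (0,2)} is det [[2, -4], [-2, 6]] = 4 ≠ 0, so this unfolding has rank ≥ 2; CP rank is at least every unfolding rank, so rank(T) ≥ 2. (Unfolding ranks only ever bound the CP rank from below — rank(T) can be strictly larger than all of them — so the matching upper bound has to come from an explicit 2-term decomposition.)
Upper bound — finding two terms. Write S_k = T[:,:,k] for the frontal slices: S₀ = [[2, 3, -2], [-2, -3, 2]], S₁ = [[-6, -9, 6], [6, 9, -6]], S₂ = [[-4, -5, 12], [6, 9, -6]].
If T = a₁ ⊗ b₁ ⊗ c₁ + a₂ ⊗ b₂ ⊗ c₂ then each S_k = c₁[k]·a₁b₁ᵀ + c₂[k]·a₂b₂ᵀ. S₀ and S₂ are linearly independent, so a₁b₁ᵀ and a₂b₂ᵀ must span the same plane of matrices: they are the rank-1 matrices of the form x·S₀ + y·S₂.
The 2×2 minor of x·S₀ + y·S₂ on rows {0,1}, columns {0,1} is 2·xy − 6·y² = 2·(x − 3·y)(y), vanishing at (x:y) = (3:1) and (1:0).
M₁ = 3·S₀ + S₂ = [[2, 4, 6], [0, 0, 0]] = 2·[1, 0][1, 2, 3]ᵀ and M₂ = S₀ = [[2, 3, -2], [-2, -3, 2]] = [1, -1][2, 3, -2]ᵀ, so take a₁ = [1, 0], b₁ = [1, 2, 3], a₂ = [1, -1], b₂ = [2, 3, -2].
Each slice is an integer combination of E₁ = a₁b₁ᵀ and E₂ = a₂b₂ᵀ: S₀ = E₂, S₁ = −3·E₂, S₂ = 2·E₁ − 3·E₂; reading off coefficients, c₁ = [0, 0, 2] and c₂ = [1, -3, -3].
Hence T = [1, 0] ⊗ [1, 2, 3] ⊗ [0, 0, 2] + [1, -1] ⊗ [2, 3, -2] ⊗ [1, -3, -3], so rank(T) ≤ 2.
These bounds meet, so rank(T) = 2.
Check entry T[0,2,2] = 12: (1)·(3)·(2) + (1)·(-2)·(-3) = 12.

rank(T) = 2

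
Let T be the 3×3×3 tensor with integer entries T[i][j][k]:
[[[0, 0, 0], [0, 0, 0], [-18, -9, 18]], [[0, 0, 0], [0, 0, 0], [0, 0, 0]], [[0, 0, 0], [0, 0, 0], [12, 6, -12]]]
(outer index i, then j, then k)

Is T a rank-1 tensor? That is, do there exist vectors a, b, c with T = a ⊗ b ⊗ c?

Yes

If T = a ⊗ b ⊗ c then every fibre of T is a multiple of the corresponding factor, so read the factors off the fibres through the nonzero entry T[0,2,0] = -18.
The mode-1 fibre T[:,2,0] = [-18, 0, 12] gives a = [3, 0, -2] (primitive direction); the mode-2 fibre T[0,:,0] = [0, 0, -18] gives b = [0, 0, 1]; then c[k] = T[0,2,k] / (a[0]·b[2]) = [-18, -9, 18] / 3 = [-6, -3, 6].
Expanding [3, 0, -2] ⊗ [0, 0, 1] ⊗ [-6, -3, 6] reproduces all 27 entries of T, so T = [3, 0, -2] ⊗ [0, 0, 1] ⊗ [-6, -3, 6] and rank(T) ≤ 1.
Equivalently every frontal slice T[:,:,k] is c[k] times the rank-1 matrix [3, 0, -2] ⊗ [0, 0, 1]. So T has rank 1 (it is nonzero).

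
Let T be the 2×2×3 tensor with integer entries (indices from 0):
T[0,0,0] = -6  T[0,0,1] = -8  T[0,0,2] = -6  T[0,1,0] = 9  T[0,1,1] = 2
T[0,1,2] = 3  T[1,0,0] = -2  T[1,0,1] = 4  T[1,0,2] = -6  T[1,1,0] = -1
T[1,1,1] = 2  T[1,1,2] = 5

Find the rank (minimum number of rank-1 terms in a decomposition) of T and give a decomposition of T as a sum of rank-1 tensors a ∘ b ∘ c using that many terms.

Lower bound: the mode-3 unfolding of T (rows indexed by k, columns by (i,j) = (0,0), (0,1), (1,0), (1,1)) is [[-6, 9, -2, -1], [-8, 2, 4, 2], [-6, 3, -6, 5]].
There the 3×3 minor on rows k ∈ {0, 1, 2}, columns (i,j) ∈ {(0,0), (0,1), (1,0)} is det [[-6, 9, -2], [-8, 2, 4], [-6, 3, -6]] = -480 ≠ 0, so this unfolding has rank ≥ 3; CP rank is at least every unfolding rank, so rank(T) ≥ 3. (This is only a lower bound: in general the CP rank may exceed every unfolding rank, so we still need to exhibit 3 rank-1 terms summing to T.)
Upper bound: T is a sum of 3 rank-1 terms, T = (0, 1) ∘ (2, -1) ∘ (0, 0, -4) + (1, -1) ∘ (2, 1) ∘ (1, -2, -1) + (1, 0) ∘ (1, -1) ∘ (-8, -4, -4) (one valid choice — decompositions are not unique — normalised so each a, b is primitive with positive first nonzero entry; check it by expanding all entries), so rank(T) ≤ 3.
These bounds meet, so rank(T) = 3.
Check entry T[1,1,2] = 5: (1)·(-1)·(-4) + (-1)·(1)·(-1) + (0)·(-1)·(-4) = 5.

rank(T) = 3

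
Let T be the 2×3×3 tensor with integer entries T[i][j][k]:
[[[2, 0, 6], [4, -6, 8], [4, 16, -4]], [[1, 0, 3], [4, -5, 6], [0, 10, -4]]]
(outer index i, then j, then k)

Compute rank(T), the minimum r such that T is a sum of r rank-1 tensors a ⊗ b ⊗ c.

Lower bound: in the mode-2 unfolding of T (rows indexed by j, columns by (i,k)) the 3×3 minor on rows j ∈ {0, 1, 2}, columns (i,k) ∈ {(0,0), (0,1), (0,2)} is det [[2, 0, 6], [4, -6, 8], [4, 16, -4]] = 320 ≠ 0, so that unfolding has rank ≥ 3 and hence rank(T) ≥ 3 (CP rank is at least every unfolding rank, though it can be larger).
Upper bound: T is a sum of 3 rank-1 terms, T = (1, 1) ⊗ (0, 1, -1) ⊗ (4, -4, 4) + (2, 1) ⊗ (1, 1, -2) ⊗ (-1, -2, 1) + (2, 1) ⊗ (2, 1, 2) ⊗ (1, 1, 1) (one valid choice — decompositions are not unique — normalised so each a, b is primitive with positive first nonzero entry; check it by expanding all entries), so rank(T) ≤ 3.
These bounds meet, so rank(T) = 3.

3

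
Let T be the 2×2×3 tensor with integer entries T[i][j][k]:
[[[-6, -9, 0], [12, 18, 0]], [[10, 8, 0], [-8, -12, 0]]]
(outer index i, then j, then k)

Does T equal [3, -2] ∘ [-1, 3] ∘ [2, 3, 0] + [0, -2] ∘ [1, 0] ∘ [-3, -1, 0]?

Reconstruct entry (0,1,0) from the claimed factors: Σₗ aₗ[0]bₗ[1]cₗ[0] = (3)·(3)·(2) + (0)·(0)·(-3) = 18, but T[0,1,0] = 12. The claim is false.

No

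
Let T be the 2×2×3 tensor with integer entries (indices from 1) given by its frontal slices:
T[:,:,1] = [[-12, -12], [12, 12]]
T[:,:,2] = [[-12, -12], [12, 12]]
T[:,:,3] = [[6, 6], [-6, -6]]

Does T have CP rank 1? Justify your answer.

If T = a ⊗ b ⊗ c then every fibre of T is a multiple of the corresponding factor, so read the factors off the fibres through the nonzero entry T[1,1,1] = -12.
The mode-1 fibre T[:,1,1] = [-12, 12] gives a = [1, -1] (primitive direction); the mode-2 fibre T[1,:,1] = [-12, -12] gives b = [1, 1]; then c[k] = T[1,1,k] / (a[1]·b[1]) = [-12, -12, 6] / 1 = [-12, -12, 6].
Expanding [1, -1] ⊗ [1, 1] ⊗ [-12, -12, 6] reproduces all 12 entries of T, so T = [1, -1] ⊗ [1, 1] ⊗ [-12, -12, 6] and rank(T) ≤ 1.
Equivalently every frontal slice T[:,:,k] is c[k] times the rank-1 matrix [1, -1] ⊗ [1, 1]. So T has rank 1 (it is nonzero).

Yes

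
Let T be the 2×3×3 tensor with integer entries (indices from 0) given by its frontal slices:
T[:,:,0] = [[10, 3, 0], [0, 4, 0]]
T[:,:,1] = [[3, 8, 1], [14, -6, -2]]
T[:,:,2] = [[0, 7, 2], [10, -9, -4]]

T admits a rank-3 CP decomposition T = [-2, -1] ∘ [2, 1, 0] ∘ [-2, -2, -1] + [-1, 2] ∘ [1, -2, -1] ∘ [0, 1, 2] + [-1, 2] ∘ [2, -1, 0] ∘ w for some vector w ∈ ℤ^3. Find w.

w = [-1, 2, 1]

Subtract the known terms from T to get the rank-1 residual R = [-1, 2] ∘ [2, -1, 0] ∘ w, so R[i,j,k] = a[i]·b[j]·w[k]. Pick indices with nonzero a[0]·b[0] = (-1)·(2) = -2. Only the fibre through (0,0,·) is needed: R[0,0,:] = T[0,0,:] − Σₗ aₗ[0]bₗ[0]cₗ = [10, 3, 0] − (-2)·(2)·[-2, -2, -1] − (-1)·(1)·[0, 1, 2] = [2, -4, -2]. Then w[k] = R[0,0,k] / -2 for each k, giving w = [2, -4, -2] / -2 = [-1, 2, 1].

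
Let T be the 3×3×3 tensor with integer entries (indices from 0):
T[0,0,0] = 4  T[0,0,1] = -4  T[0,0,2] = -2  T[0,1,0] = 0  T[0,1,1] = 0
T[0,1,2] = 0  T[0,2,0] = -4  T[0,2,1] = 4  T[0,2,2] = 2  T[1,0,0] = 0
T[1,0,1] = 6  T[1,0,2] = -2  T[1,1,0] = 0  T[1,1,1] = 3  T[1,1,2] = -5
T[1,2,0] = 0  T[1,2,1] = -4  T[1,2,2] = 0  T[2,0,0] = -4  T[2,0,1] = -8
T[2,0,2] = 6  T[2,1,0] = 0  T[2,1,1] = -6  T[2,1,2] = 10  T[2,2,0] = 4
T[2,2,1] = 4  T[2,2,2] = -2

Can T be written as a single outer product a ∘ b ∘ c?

The mode-3 unfolding of T (rows indexed by k, columns by (i,j) = (0,0), (0,1), (0,2), (1,0), (1,1), (1,2), (2,0), (2,1), (2,2)) is [[4, 0, -4, 0, 0, 0, -4, 0, 4], [-4, 0, 4, 6, 3, -4, -8, -6, 4], [-2, 0, 2, -2, -5, 0, 6, 10, -2]].
There the 3×3 minor on rows k ∈ {0, 1, 2}, columns (i,j) ∈ {(0,0), (1,0), (1,1)} is det [[4, 0, 0], [-4, 6, 3], [-2, -2, -5]] = -96 ≠ 0, so this unfolding has rank ≥ 3; CP rank is at least every unfolding rank, so rank(T) ≥ 3.
In particular rank(T) ≥ 3 > 1, so T is not rank-1.

No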